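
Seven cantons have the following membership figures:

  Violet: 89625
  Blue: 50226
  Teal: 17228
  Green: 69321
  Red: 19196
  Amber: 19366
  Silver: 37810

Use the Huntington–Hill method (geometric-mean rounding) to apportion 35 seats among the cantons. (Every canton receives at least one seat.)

Violet 11; Blue 6; Teal 2; Green 8; Red 2; Amber 2; Silver 4

With divisor 8500: modified quotas Violet 10.544, Blue 5.909, Teal 2.027, Green 8.155, Red 2.258, Amber 2.278, Silver 4.448.
Geometric-mean thresholds: Violet √(10·11)=10.488, Blue √(5·6)=5.477, Teal √(2·3)=2.449, Green √(8·9)=8.485, Red √(2·3)=2.449, Amber √(2·3)=2.449, Silver √(4·5)=4.472.
Each quota rounded against its threshold gives Violet 11, Blue 6, Teal 2, Green 8, Red 2, Amber 2, Silver 4 (total 35).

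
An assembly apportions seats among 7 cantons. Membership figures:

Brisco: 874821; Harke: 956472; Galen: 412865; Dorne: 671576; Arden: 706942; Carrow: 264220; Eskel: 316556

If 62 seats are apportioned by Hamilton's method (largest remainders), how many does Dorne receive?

10

The standard divisor is 4203452/62 ≈ 67797.613.
Standard quotas: Brisco 12.9034, Harke 14.1078, Galen 6.0897, Dorne 9.9056, Arden 10.4272, Carrow 3.8972, Eskel 4.6691.
Lower quotas: Brisco 12, Harke 14, Galen 6, Dorne 9, Arden 10, Carrow 3, Eskel 4 (sum 58, leaving 4 seats).
Remainders in descending order: Dorne 0.9056, Brisco 0.9034, Carrow 0.8972, Eskel 0.6691, Arden 0.4272, Harke 0.1078, Galen 0.0897.
Largest remainders: Dorne, Brisco, Carrow, Eskel receive the extra seats.
Dorne receives 10.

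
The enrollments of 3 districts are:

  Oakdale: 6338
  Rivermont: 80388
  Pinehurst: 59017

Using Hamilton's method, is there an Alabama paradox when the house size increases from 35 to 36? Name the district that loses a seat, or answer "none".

Oakdale

At 35 seats: Oakdale 2, Rivermont 19, Pinehurst 14.
At 36 seats: Oakdale 1, Rivermont 20, Pinehurst 15.
Oakdale drops from 2 to 1.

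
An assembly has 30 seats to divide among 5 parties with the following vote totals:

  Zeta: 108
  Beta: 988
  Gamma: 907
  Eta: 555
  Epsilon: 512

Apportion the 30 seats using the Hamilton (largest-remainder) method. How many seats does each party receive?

Zeta 1; Beta 10; Gamma 9; Eta 5; Epsilon 5

Total 3070; standard divisor 3070/30 ≈ 102.333.
Standard quotas: Zeta 1.055, Beta 9.655, Gamma 8.863, Eta 5.423, Epsilon 5.003.
Lower quotas: Zeta 1, Beta 9, Gamma 8, Eta 5, Epsilon 5 (sum 28, leaving 2 seats).
Remainders in descending order: Gamma 0.863, Beta 0.655, Eta 0.423, Zeta 0.055, Epsilon 0.003.
Largest remainders: Gamma, Beta receive the extra seats.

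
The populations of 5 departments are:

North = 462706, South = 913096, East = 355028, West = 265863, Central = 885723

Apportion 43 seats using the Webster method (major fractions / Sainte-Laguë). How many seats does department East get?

Standard divisor 2882416/43 ≈ 67032.93; standard quotas: North 6.903, South 13.622, East 5.296, West 3.966, Central 13.213.
Rounding to the nearest integer gives North 7, South 14, East 5, West 4, Central 13 — total 43, matching the house size, so no adjustment is needed.
East receives 5.

5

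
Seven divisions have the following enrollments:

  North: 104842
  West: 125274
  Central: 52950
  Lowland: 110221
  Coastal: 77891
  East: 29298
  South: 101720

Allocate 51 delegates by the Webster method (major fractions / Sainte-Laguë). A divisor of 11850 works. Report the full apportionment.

North 9; West 11; Central 4; Lowland 9; Coastal 7; East 2; South 9

With modified divisor 11850: modified quotas North 8.847, West 10.572, Central 4.468, Lowland 9.301, Coastal 6.573, East 2.472, South 8.584.
Rounding to the nearest integer: North 9, West 11, Central 4, Lowland 9, Coastal 7, East 2, South 9 (total 51).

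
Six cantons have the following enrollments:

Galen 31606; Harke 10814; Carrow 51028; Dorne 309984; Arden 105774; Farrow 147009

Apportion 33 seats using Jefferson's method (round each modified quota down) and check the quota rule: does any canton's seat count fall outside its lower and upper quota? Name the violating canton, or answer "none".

Standard quotas: Galen 1.589, Harke 0.544, Carrow 2.566, Dorne 15.589, Arden 5.319, Farrow 7.393.
Jefferson allocation: Galen 1, Harke 0, Carrow 2, Dorne 17, Arden 5, Farrow 8.
Dorne has quota 15.589 (lower 15, upper 16) but receives 17 — outside the quota interval.

Dorne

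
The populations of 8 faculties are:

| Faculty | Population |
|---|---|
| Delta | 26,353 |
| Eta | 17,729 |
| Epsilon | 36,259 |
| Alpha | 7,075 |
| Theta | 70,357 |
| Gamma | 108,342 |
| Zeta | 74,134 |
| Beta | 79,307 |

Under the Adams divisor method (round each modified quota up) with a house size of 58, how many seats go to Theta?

Standard divisor 419556/58 ≈ 7233.724; standard quotas: Delta 3.643, Eta 2.451, Epsilon 5.012, Alpha 0.978, Theta 9.726, Gamma 14.977, Zeta 10.248, Beta 10.964.
Rounding up gives 4, 3, 6, 1, 10, 15, 11, 11 = 61 seats, so the divisor must be adjusted.
With modified divisor 7800: modified quotas Delta 3.379, Eta 2.273, Epsilon 4.649, Alpha 0.907, Theta 9.020, Gamma 13.890, Zeta 9.504, Beta 10.168.
Rounding up: Delta 4, Eta 3, Epsilon 5, Alpha 1, Theta 10, Gamma 14, Zeta 10, Beta 11 (total 58).
Theta receives 10.

10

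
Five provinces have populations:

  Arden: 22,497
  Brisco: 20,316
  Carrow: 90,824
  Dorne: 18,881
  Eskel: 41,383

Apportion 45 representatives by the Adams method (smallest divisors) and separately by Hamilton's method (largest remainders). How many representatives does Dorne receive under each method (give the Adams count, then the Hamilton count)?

Adams: Arden 5, Brisco 5, Carrow 20, Dorne 5, Eskel 10.
Hamilton: Arden 5, Brisco 5, Carrow 21, Dorne 4, Eskel 10.
Dorne gets 5 under Adams and 4 under Hamilton.

5 and 4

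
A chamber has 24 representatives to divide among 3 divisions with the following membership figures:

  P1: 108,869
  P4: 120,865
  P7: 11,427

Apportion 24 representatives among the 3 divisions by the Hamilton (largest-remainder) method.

Total 241161; standard divisor 241161/24 ≈ 10048.375.
Standard quotas: P1 10.8345, P4 12.0283, P7 1.1372.
Lower quotas: P1 10, P4 12, P7 1 (sum 23, leaving 1 seat).
Remainders in descending order: P1 0.8345, P7 0.1372, P4 0.0283.
Largest remainder: P1 receives the extra seat.

P1 11, P4 12, P7 1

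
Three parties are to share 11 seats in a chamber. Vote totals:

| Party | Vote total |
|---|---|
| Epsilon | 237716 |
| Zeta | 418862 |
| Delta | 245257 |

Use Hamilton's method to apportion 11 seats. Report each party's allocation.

Epsilon 3; Zeta 5; Delta 3

The standard divisor is 901835/11 = 81985.
Standard quotas: Epsilon 2.8995, Zeta 5.1090, Delta 2.9915.
Lower quotas: Epsilon 2, Zeta 5, Delta 2 (sum 9, leaving 2 seats).
Remainders in descending order: Delta 0.9915, Epsilon 0.8995, Zeta 0.1090.
Largest remainders: Delta, Epsilon receive the extra seats.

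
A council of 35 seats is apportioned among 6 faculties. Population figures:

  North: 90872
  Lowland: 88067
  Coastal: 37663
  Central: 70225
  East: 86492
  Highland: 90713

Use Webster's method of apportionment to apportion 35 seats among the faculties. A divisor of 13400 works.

North: 7; Lowland: 7; Coastal: 3; Central: 5; East: 6; Highland: 7

With modified divisor 13400: modified quotas North 6.781, Lowland 6.572, Coastal 2.811, Central 5.241, East 6.455, Highland 6.770.
Rounding to the nearest integer: North 7, Lowland 7, Coastal 3, Central 5, East 6, Highland 7 (total 35).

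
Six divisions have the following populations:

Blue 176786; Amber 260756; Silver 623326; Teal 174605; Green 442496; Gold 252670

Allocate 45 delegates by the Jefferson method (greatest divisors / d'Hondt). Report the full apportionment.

Standard divisor 1930639/45 ≈ 42903.089; standard quotas: Blue 4.121, Amber 6.078, Silver 14.529, Teal 4.070, Green 10.314, Gold 5.889.
Rounding down gives 4, 6, 14, 4, 10, 5 = 43 seats, so the divisor must be adjusted.
With modified divisor 40900: modified quotas Blue 4.322, Amber 6.375, Silver 15.240, Teal 4.269, Green 10.819, Gold 6.178.
Rounding down: Blue 4, Amber 6, Silver 15, Teal 4, Green 10, Gold 6 (total 45).

Blue=4, Amber=6, Silver=15, Teal=4, Green=10, Gold=6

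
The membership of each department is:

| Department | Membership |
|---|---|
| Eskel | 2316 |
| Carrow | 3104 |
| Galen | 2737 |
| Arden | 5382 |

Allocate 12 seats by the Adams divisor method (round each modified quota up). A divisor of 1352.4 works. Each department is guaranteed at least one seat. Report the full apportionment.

Eskel=2; Carrow=3; Galen=3; Arden=4

With modified divisor 1352.4: modified quotas Eskel 1.713, Carrow 2.295, Galen 2.024, Arden 3.980.
Rounding up: Eskel 2, Carrow 3, Galen 3, Arden 4 (total 12).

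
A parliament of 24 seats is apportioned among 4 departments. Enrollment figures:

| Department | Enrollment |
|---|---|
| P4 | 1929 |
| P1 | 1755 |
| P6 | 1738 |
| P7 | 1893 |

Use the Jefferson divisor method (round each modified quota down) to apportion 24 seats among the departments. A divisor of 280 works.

With modified divisor 280: modified quotas P4 6.889, P1 6.268, P6 6.207, P7 6.761.
Rounding down: P4 6, P1 6, P6 6, P7 6 (total 24).

P4=6; P1=6; P6=6; P7=6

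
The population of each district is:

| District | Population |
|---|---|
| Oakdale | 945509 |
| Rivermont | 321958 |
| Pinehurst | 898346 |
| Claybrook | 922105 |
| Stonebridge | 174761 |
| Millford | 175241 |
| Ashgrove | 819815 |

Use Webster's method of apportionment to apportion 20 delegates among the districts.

Oakdale=4, Rivermont=2, Pinehurst=4, Claybrook=4, Stonebridge=1, Millford=1, Ashgrove=4

Standard divisor 4257735/20 ≈ 212886.75; standard quotas: Oakdale 4.441, Rivermont 1.512, Pinehurst 4.220, Claybrook 4.331, Stonebridge 0.821, Millford 0.823, Ashgrove 3.851.
Rounding to the nearest integer gives Oakdale 4, Rivermont 2, Pinehurst 4, Claybrook 4, Stonebridge 1, Millford 1, Ashgrove 4 — total 20, matching the house size, so no adjustment is needed.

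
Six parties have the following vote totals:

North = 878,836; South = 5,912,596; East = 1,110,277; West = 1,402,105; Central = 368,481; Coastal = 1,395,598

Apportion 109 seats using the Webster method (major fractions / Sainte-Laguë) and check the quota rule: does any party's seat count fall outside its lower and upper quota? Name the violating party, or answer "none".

South

Standard quotas: North 8.655, South 58.229, East 10.934, West 13.808, Central 3.629, Coastal 13.744.
Webster allocation: North 9, South 57, East 11, West 14, Central 4, Coastal 14.
South has quota 58.229 (lower 58, upper 59) but receives 57 — outside the quota interval.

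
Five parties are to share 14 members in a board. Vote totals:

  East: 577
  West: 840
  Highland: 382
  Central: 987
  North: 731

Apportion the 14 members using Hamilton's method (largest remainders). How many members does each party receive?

The standard divisor is 3517/14 ≈ 251.214.
Standard quotas: East 2.297, West 3.344, Highland 1.521, Central 3.929, North 2.910.
Lower quotas: East 2, West 3, Highland 1, Central 3, North 2 (sum 11, leaving 3 seats).
Remainders in descending order: Central 0.929, North 0.910, Highland 0.521, West 0.344, East 0.297.
The surplus seats go to Central, North, Highland.

East 2, West 3, Highland 2, Central 4, North 3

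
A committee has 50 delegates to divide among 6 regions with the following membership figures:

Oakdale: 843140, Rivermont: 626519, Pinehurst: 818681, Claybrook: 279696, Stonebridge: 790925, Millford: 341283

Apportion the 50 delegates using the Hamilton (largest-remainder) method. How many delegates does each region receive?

Oakdale 11; Rivermont 8; Pinehurst 11; Claybrook 4; Stonebridge 11; Millford 5

Standard divisor: 3700244 ÷ 50 ≈ 74004.88.
Standard quotas: Oakdale 11.3930, Rivermont 8.4659, Pinehurst 11.0625, Claybrook 3.7794, Stonebridge 10.6875, Millford 4.6116.
Lower quotas: Oakdale 11, Rivermont 8, Pinehurst 11, Claybrook 3, Stonebridge 10, Millford 4 (sum 47, leaving 3 seats).
Remainders in descending order: Claybrook 0.7794, Stonebridge 0.6875, Millford 0.6116, Rivermont 0.4659, Oakdale 0.3930, Pinehurst 0.0625.
Largest remainders: Claybrook, Stonebridge, Millford receive the extra seats.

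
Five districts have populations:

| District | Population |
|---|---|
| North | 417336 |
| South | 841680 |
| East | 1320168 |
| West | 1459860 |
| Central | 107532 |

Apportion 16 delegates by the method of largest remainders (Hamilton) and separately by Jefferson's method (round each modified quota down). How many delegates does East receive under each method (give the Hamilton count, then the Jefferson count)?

5 and 6

Hamilton: North 2, South 3, East 5, West 6, Central 0.
Jefferson: North 1, South 3, East 6, West 6, Central 0.
East gets 5 under Hamilton and 6 under Jefferson.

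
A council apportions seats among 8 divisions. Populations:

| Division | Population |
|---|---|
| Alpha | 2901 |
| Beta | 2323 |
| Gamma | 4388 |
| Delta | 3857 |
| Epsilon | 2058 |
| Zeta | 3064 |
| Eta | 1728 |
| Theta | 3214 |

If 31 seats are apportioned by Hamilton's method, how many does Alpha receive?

4

The standard divisor is 23533/31 ≈ 759.129.
Standard quotas: Alpha 3.821, Beta 3.060, Gamma 5.780, Delta 5.081, Epsilon 2.711, Zeta 4.036, Eta 2.276, Theta 4.234.
Lower quotas: Alpha 3, Beta 3, Gamma 5, Delta 5, Epsilon 2, Zeta 4, Eta 2, Theta 4 (sum 28, leaving 3 seats).
Remainders in descending order: Alpha 0.821, Gamma 0.780, Epsilon 0.711, Eta 0.276, Theta 0.234, Delta 0.081, Beta 0.060, Zeta 0.036.
The surplus seats go to Alpha, Gamma, Epsilon.
Alpha receives 4.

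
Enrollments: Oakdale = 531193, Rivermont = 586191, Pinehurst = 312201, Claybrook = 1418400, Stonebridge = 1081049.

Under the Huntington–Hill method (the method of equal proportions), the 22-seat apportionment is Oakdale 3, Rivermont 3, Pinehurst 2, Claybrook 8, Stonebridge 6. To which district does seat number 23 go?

Priority for the next seat is population ÷ (√(s·(s+1))).
Priorities: Oakdale 153342.211, Rivermont 169218.766, Pinehurst 127455.525, Claybrook 167160.043, Stonebridge 166809.482.
Highest priority: Rivermont.

Rivermont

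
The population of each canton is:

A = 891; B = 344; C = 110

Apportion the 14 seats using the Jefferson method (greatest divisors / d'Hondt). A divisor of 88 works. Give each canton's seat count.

A=10, B=3, C=1

With modified divisor 88: modified quotas A 10.125, B 3.909, C 1.250.
Rounding down: A 10, B 3, C 1 (total 14).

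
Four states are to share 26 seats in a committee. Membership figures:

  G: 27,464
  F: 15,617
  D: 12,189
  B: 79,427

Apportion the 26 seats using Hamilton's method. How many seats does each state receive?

Standard divisor: 134697 ÷ 26 ≈ 5180.654.
Standard quotas: G 5.3013, F 3.0145, D 2.3528, B 15.3315.
Lower quotas: G 5, F 3, D 2, B 15 (sum 25, leaving 1 seat).
Remainders in descending order: D 0.3528, B 0.3315, G 0.3013, F 0.0145.
The surplus seat goes to D.

G=5, F=3, D=3, B=15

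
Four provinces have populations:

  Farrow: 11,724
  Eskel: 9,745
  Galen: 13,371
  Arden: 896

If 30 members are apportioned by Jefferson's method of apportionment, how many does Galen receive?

Standard divisor 35736/30 ≈ 1191.2; standard quotas: Farrow 9.842, Eskel 8.181, Galen 11.225, Arden 0.752.
Rounding down gives 9, 8, 11, 0 = 28 seats, so the divisor must be adjusted.
With modified divisor 1100: modified quotas Farrow 10.658, Eskel 8.859, Galen 12.155, Arden 0.815.
Rounding down: Farrow 10, Eskel 8, Galen 12, Arden 0 (total 30).
Galen receives 12.

12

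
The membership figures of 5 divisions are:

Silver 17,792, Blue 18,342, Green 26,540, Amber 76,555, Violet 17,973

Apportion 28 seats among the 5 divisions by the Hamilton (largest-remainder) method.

The standard divisor is 157202/28 ≈ 5614.357.
Standard quotas: Silver 3.1690, Blue 3.2670, Green 4.7272, Amber 13.6356, Violet 3.2013.
Lower quotas: Silver 3, Blue 3, Green 4, Amber 13, Violet 3 (sum 26, leaving 2 seats).
Remainders in descending order: Green 0.7272, Amber 0.6356, Blue 0.2670, Violet 0.2013, Silver 0.1690.
The surplus seats go to Green, Amber.

Silver 3, Blue 3, Green 5, Amber 14, Violet 3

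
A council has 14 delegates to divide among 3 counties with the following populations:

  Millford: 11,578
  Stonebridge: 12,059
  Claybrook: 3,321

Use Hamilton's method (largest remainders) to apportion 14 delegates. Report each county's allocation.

Standard divisor: 26958 ÷ 14 ≈ 1925.571.
Standard quotas: Millford 6.0128, Stonebridge 6.2626, Claybrook 1.7247.
Lower quotas: Millford 6, Stonebridge 6, Claybrook 1 (sum 13, leaving 1 seat).
Remainders in descending order: Claybrook 0.7247, Stonebridge 0.2626, Millford 0.0128.
The surplus seat goes to Claybrook.

Millford 6; Stonebridge 6; Claybrook 2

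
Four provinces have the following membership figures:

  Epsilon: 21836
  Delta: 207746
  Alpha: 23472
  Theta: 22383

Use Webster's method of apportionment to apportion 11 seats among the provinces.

Epsilon 1, Delta 8, Alpha 1, Theta 1

Standard divisor 275437/11 ≈ 25039.727; standard quotas: Epsilon 0.872, Delta 8.297, Alpha 0.937, Theta 0.894.
Rounding to the nearest integer gives Epsilon 1, Delta 8, Alpha 1, Theta 1 — total 11, matching the house size, so no adjustment is needed.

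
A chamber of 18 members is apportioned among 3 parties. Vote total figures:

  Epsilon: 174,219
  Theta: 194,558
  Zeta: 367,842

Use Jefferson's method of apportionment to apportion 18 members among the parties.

Epsilon 4; Theta 5; Zeta 9

Standard divisor 736619/18 ≈ 40923.278; standard quotas: Epsilon 4.257, Theta 4.754, Zeta 8.989.
Rounding down gives 4, 4, 8 = 16 seats, so the divisor must be adjusted.
With modified divisor 37800: modified quotas Epsilon 4.609, Theta 5.147, Zeta 9.731.
Rounding down: Epsilon 4, Theta 5, Zeta 9 (total 18).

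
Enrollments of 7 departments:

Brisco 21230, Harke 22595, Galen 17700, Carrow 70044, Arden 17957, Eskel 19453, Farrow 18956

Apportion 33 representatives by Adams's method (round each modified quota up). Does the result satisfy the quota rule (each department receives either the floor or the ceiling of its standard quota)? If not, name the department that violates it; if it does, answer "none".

Standard quotas: Brisco 3.728, Harke 3.968, Galen 3.108, Carrow 12.299, Arden 3.153, Eskel 3.416, Farrow 3.329.
Adams allocation: Brisco 4, Harke 4, Galen 3, Carrow 12, Arden 3, Eskel 4, Farrow 3.
Every allocation lies between the lower and upper quota.

none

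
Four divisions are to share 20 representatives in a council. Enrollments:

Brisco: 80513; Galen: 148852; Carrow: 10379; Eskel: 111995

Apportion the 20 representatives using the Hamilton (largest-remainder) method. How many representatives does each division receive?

Brisco 5, Galen 8, Carrow 1, Eskel 6

Standard divisor: 351739 ÷ 20 ≈ 17586.95.
Standard quotas: Brisco 4.5780, Galen 8.4638, Carrow 0.5902, Eskel 6.3681.
Lower quotas: Brisco 4, Galen 8, Carrow 0, Eskel 6 (sum 18, leaving 2 seats).
Remainders in descending order: Carrow 0.5902, Brisco 0.5780, Galen 0.4638, Eskel 0.3681.
The surplus seats go to Carrow, Brisco.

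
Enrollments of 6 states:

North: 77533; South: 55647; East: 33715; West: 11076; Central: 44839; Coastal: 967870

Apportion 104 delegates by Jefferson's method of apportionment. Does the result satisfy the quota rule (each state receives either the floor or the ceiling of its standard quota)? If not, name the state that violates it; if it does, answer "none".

Coastal

Standard quotas: North 6.772, South 4.860, East 2.945, West 0.967, Central 3.916, Coastal 84.539.
Jefferson allocation: North 6, South 5, East 3, West 0, Central 4, Coastal 86.
Coastal has quota 84.539 (lower 84, upper 85) but receives 86 — outside the quota interval.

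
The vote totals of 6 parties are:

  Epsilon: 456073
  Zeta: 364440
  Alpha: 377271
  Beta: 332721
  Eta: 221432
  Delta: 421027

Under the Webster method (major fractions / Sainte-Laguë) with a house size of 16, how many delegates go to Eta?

2

Standard divisor 2172964/16 ≈ 135810.25; standard quotas: Epsilon 3.358, Zeta 2.683, Alpha 2.778, Beta 2.450, Eta 1.630, Delta 3.100.
Rounding to the nearest integer gives Epsilon 3, Zeta 3, Alpha 3, Beta 2, Eta 2, Delta 3 — total 16, matching the house size, so no adjustment is needed.
Eta receives 2.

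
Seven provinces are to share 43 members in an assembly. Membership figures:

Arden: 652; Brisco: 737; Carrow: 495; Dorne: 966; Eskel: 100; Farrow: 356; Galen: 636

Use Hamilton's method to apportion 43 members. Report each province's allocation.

Total 3942; standard divisor 3942/43 ≈ 91.674.
Standard quotas: Arden 7.112, Brisco 8.039, Carrow 5.400, Dorne 10.537, Eskel 1.091, Farrow 3.883, Galen 6.938.
Lower quotas: Arden 7, Brisco 8, Carrow 5, Dorne 10, Eskel 1, Farrow 3, Galen 6 (sum 40, leaving 3 seats).
Remainders in descending order: Galen 0.938, Farrow 0.883, Dorne 0.537, Carrow 0.400, Arden 0.112, Eskel 0.091, Brisco 0.039.
Largest remainders: Galen, Farrow, Dorne receive the extra seats.

Arden=7, Brisco=8, Carrow=5, Dorne=11, Eskel=1, Farrow=4, Galen=7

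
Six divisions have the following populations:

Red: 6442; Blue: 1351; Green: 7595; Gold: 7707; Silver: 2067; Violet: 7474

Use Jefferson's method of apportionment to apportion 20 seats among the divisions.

Red 4; Blue 0; Green 5; Gold 5; Silver 1; Violet 5

Standard divisor 32636/20 ≈ 1631.8; standard quotas: Red 3.948, Blue 0.828, Green 4.654, Gold 4.723, Silver 1.267, Violet 4.580.
Rounding down gives 3, 0, 4, 4, 1, 4 = 16 seats, so the divisor must be adjusted.
With modified divisor 1400: modified quotas Red 4.601, Blue 0.965, Green 5.425, Gold 5.505, Silver 1.476, Violet 5.339.
Rounding down: Red 4, Blue 0, Green 5, Gold 5, Silver 1, Violet 5 (total 20).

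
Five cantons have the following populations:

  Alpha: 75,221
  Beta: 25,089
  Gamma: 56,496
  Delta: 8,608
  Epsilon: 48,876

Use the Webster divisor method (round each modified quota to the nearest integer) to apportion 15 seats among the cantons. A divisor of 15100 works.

With modified divisor 15100: modified quotas Alpha 4.982, Beta 1.662, Gamma 3.741, Delta 0.570, Epsilon 3.237.
Rounding to the nearest integer: Alpha 5, Beta 2, Gamma 4, Delta 1, Epsilon 3 (total 15).

Alpha 5; Beta 2; Gamma 4; Delta 1; Epsilon 3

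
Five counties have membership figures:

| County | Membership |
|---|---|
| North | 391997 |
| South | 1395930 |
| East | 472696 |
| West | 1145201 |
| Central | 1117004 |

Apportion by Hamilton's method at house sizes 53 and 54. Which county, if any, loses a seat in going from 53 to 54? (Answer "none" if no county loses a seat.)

At 53 seats: North 5, South 16, East 6, West 13, Central 13.
At 54 seats: North 5, South 17, East 5, West 14, Central 13.
East drops from 6 to 5.

East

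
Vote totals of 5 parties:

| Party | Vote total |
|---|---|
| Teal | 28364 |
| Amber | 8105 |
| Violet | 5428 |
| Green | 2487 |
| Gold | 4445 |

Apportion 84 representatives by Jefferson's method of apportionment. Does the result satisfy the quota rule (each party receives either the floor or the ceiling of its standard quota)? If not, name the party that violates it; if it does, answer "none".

Standard quotas: Teal 48.794, Amber 13.943, Violet 9.338, Green 4.278, Gold 7.647.
Jefferson allocation: Teal 50, Amber 14, Violet 9, Green 4, Gold 7.
Teal has quota 48.794 (lower 48, upper 49) but receives 50 — outside the quota interval.

Teal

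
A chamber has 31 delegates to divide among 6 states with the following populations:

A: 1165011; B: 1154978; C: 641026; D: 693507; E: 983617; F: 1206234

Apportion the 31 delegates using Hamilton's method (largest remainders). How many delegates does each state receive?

The standard divisor is 5844373/31 ≈ 188528.161.
Standard quotas: A 6.1795, B 6.1263, C 3.4002, D 3.6785, E 5.2173, F 6.3982.
Lower quotas: A 6, B 6, C 3, D 3, E 5, F 6 (sum 29, leaving 2 seats).
Remainders in descending order: D 0.6785, C 0.4002, F 0.3982, E 0.2173, A 0.1795, B 0.1263.
The surplus seats go to D, C.

A: 6, B: 6, C: 4, D: 4, E: 5, F: 6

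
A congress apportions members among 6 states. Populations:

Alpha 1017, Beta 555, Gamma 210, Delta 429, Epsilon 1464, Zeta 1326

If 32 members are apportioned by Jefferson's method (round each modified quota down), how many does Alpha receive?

Standard divisor 5001/32 ≈ 156.281; standard quotas: Alpha 6.507, Beta 3.551, Gamma 1.344, Delta 2.745, Epsilon 9.368, Zeta 8.485.
Rounding down gives 6, 3, 1, 2, 9, 8 = 29 seats, so the divisor must be adjusted.
With modified divisor 144: modified quotas Alpha 7.062, Beta 3.854, Gamma 1.458, Delta 2.979, Epsilon 10.167, Zeta 9.208.
Rounding down: Alpha 7, Beta 3, Gamma 1, Delta 2, Epsilon 10, Zeta 9 (total 32).
Alpha receives 7.

7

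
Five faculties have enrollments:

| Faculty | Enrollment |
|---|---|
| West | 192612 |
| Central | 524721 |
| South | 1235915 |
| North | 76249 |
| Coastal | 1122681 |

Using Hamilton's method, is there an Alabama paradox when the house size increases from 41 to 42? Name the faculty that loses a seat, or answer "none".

At 41 seats: West 2, Central 7, South 16, North 1, Coastal 15.
At 42 seats: West 3, Central 7, South 16, North 1, Coastal 15.
No faculty's allocation decreased.

none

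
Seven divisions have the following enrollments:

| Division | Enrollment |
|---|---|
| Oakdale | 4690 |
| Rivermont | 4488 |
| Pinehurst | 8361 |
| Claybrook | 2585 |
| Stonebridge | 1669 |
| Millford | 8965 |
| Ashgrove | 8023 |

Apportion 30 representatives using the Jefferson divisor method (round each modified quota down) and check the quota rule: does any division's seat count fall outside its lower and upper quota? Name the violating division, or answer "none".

Standard quotas: Oakdale 3.628, Rivermont 3.472, Pinehurst 6.468, Claybrook 2.000, Stonebridge 1.291, Millford 6.935, Ashgrove 6.206.
Jefferson allocation: Oakdale 4, Rivermont 3, Pinehurst 7, Claybrook 2, Stonebridge 1, Millford 7, Ashgrove 6.
Every allocation lies between the lower and upper quota.

none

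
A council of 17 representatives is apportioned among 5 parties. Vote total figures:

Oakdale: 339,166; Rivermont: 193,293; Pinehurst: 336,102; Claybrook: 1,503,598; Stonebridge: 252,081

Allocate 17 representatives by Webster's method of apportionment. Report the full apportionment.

Oakdale=2; Rivermont=1; Pinehurst=2; Claybrook=10; Stonebridge=2

Standard divisor 2624240/17 ≈ 154367.059; standard quotas: Oakdale 2.197, Rivermont 1.252, Pinehurst 2.177, Claybrook 9.740, Stonebridge 1.633.
Rounding to the nearest integer gives Oakdale 2, Rivermont 1, Pinehurst 2, Claybrook 10, Stonebridge 2 — total 17, matching the house size, so no adjustment is needed.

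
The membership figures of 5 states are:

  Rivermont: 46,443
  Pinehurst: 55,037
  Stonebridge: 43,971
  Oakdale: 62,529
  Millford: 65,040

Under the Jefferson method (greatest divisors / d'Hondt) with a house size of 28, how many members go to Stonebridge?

4

Standard divisor 273020/28 ≈ 9750.714; standard quotas: Rivermont 4.763, Pinehurst 5.644, Stonebridge 4.510, Oakdale 6.413, Millford 6.670.
Rounding down gives 4, 5, 4, 6, 6 = 25 seats, so the divisor must be adjusted.
With modified divisor 9100: modified quotas Rivermont 5.104, Pinehurst 6.048, Stonebridge 4.832, Oakdale 6.871, Millford 7.147.
Rounding down: Rivermont 5, Pinehurst 6, Stonebridge 4, Oakdale 6, Millford 7 (total 28).
Stonebridge receives 4.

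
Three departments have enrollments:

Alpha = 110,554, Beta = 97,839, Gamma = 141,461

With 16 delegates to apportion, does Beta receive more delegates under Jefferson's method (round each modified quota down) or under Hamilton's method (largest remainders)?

Jefferson: Alpha 5, Beta 4, Gamma 7.
Hamilton: Alpha 5, Beta 5, Gamma 6.
Beta gets 4 under Jefferson and 5 under Hamilton.

Hamilton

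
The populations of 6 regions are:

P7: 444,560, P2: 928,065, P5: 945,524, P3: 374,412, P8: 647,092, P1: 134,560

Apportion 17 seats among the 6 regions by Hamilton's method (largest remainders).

P7 2, P2 4, P5 5, P3 2, P8 3, P1 1

Total 3474213; standard divisor 3474213/17 ≈ 204365.471.
Standard quotas: P7 2.1753, P2 4.5412, P5 4.6266, P3 1.8321, P8 3.1663, P1 0.6584.
Lower quotas: P7 2, P2 4, P5 4, P3 1, P8 3, P1 0 (sum 14, leaving 3 seats).
Remainders in descending order: P3 0.8321, P1 0.6584, P5 0.6266, P2 0.5412, P7 0.1753, P8 0.1663.
The surplus seats go to P3, P1, P5.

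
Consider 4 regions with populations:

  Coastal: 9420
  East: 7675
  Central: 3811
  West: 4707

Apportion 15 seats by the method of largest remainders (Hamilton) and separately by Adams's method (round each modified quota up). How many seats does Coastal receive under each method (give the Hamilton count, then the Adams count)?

6 and 5

Hamilton: Coastal 6, East 4, Central 2, West 3.
Adams: Coastal 5, East 5, Central 2, West 3.
Coastal gets 6 under Hamilton and 5 under Adams.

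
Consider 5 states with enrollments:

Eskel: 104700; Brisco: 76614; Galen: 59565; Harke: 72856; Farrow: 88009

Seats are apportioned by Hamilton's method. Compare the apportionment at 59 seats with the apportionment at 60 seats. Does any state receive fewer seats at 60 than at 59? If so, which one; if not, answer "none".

At 59 seats: Eskel 15, Brisco 11, Galen 9, Harke 11, Farrow 13.
At 60 seats: Eskel 16, Brisco 11, Galen 9, Harke 11, Farrow 13.
No state's allocation decreased.

none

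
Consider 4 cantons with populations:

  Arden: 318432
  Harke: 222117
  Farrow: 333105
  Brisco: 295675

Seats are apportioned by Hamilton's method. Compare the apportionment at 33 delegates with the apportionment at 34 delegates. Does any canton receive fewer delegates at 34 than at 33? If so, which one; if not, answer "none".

At 33 seats: Arden 9, Harke 6, Farrow 10, Brisco 8.
At 34 seats: Arden 9, Harke 6, Farrow 10, Brisco 9.
No canton's allocation decreased.

none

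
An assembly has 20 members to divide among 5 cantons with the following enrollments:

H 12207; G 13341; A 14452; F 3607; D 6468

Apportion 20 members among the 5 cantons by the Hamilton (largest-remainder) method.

The standard divisor is 50075/20 ≈ 2503.75.
Standard quotas: H 4.8755, G 5.3284, A 5.7721, F 1.4406, D 2.5833.
Lower quotas: H 4, G 5, A 5, F 1, D 2 (sum 17, leaving 3 seats).
Remainders in descending order: H 0.8755, A 0.7721, D 0.5833, F 0.4406, G 0.3284.
Largest remainders: H, A, D receive the extra seats.

H 5, G 5, A 6, F 1, D 3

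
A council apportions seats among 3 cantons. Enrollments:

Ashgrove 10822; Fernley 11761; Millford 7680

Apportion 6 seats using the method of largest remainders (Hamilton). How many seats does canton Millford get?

2

The standard divisor is 30263/6 ≈ 5043.833.
Standard quotas: Ashgrove 2.1456, Fernley 2.3318, Millford 1.5227.
Lower quotas: Ashgrove 2, Fernley 2, Millford 1 (sum 5, leaving 1 seat).
Remainders in descending order: Millford 0.5227, Fernley 0.3318, Ashgrove 0.1456.
The surplus seat goes to Millford.
Millford receives 2.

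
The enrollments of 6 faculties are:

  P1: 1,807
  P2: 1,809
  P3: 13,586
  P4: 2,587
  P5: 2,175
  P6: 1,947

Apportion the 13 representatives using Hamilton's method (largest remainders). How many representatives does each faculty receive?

P1: 1; P2: 1; P3: 7; P4: 2; P5: 1; P6: 1

Standard divisor: 23911 ÷ 13 ≈ 1839.308.
Standard quotas: P1 0.9824, P2 0.9835, P3 7.3865, P4 1.4065, P5 1.1825, P6 1.0586.
Lower quotas: P1 0, P2 0, P3 7, P4 1, P5 1, P6 1 (sum 10, leaving 3 seats).
Remainders in descending order: P2 0.9835, P1 0.9824, P4 0.4065, P3 0.3865, P5 0.1825, P6 0.0586.
The surplus seats go to P2, P1, P4.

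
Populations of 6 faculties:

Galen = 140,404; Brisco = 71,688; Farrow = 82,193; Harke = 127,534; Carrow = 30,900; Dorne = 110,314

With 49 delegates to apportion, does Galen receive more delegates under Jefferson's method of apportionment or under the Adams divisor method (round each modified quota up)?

Jefferson

Jefferson: Galen 13, Brisco 6, Farrow 7, Harke 11, Carrow 2, Dorne 10.
Adams: Galen 12, Brisco 6, Farrow 7, Harke 11, Carrow 3, Dorne 10.
Galen gets 13 under Jefferson and 12 under Adams.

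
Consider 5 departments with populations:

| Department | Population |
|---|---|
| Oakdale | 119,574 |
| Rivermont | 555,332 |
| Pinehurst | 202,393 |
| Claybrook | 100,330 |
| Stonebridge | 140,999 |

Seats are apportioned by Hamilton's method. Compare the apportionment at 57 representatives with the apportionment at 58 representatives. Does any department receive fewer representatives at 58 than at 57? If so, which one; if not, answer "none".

At 57 seats: Oakdale 6, Rivermont 28, Pinehurst 11, Claybrook 5, Stonebridge 7.
At 58 seats: Oakdale 6, Rivermont 29, Pinehurst 11, Claybrook 5, Stonebridge 7.
No department's allocation decreased.

none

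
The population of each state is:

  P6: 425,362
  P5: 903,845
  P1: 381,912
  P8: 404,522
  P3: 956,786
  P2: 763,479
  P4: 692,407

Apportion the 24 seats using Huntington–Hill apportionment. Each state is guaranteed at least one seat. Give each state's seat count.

With divisor 187283: modified quotas P6 2.271, P5 4.826, P1 2.039, P8 2.160, P3 5.109, P2 4.077, P4 3.697.
Geometric-mean thresholds: P6 √(2·3)=2.449, P5 √(4·5)=4.472, P1 √(2·3)=2.449, P8 √(2·3)=2.449, P3 √(5·6)=5.477, P2 √(4·5)=4.472, P4 √(3·4)=3.464.
Each quota rounded against its threshold gives P6 2, P5 5, P1 2, P8 2, P3 5, P2 4, P4 4 (total 24).

P6=2; P5=5; P1=2; P8=2; P3=5; P2=4; P4=4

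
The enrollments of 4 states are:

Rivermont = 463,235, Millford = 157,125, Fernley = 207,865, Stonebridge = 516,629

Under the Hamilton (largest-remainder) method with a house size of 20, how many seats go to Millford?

Standard divisor: 1344854 ÷ 20 ≈ 67242.7.
Standard quotas: Rivermont 6.8890, Millford 2.3367, Fernley 3.0913, Stonebridge 7.6830.
Lower quotas: Rivermont 6, Millford 2, Fernley 3, Stonebridge 7 (sum 18, leaving 2 seats).
Remainders in descending order: Rivermont 0.8890, Stonebridge 0.6830, Millford 0.3367, Fernley 0.0913.
The surplus seats go to Rivermont, Stonebridge.
Millford receives 2.

2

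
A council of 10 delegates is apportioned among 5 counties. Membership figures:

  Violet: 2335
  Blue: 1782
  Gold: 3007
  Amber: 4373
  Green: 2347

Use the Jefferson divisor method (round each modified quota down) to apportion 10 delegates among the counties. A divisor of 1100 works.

Violet 2, Blue 1, Gold 2, Amber 3, Green 2

With modified divisor 1100: modified quotas Violet 2.123, Blue 1.620, Gold 2.734, Amber 3.975, Green 2.134.
Rounding down: Violet 2, Blue 1, Gold 2, Amber 3, Green 2 (total 10).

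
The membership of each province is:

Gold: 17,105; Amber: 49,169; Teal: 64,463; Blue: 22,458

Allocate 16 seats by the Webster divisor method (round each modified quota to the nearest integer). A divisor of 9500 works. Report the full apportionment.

With modified divisor 9500: modified quotas Gold 1.801, Amber 5.176, Teal 6.786, Blue 2.364.
Rounding to the nearest integer: Gold 2, Amber 5, Teal 7, Blue 2 (total 16).

Gold 2; Amber 5; Teal 7; Blue 2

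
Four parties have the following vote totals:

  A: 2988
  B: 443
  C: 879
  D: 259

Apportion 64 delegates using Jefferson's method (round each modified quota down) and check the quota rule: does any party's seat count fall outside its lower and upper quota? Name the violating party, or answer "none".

Standard quotas: A 41.854, B 6.205, C 12.313, D 3.628.
Jefferson allocation: A 43, B 6, C 12, D 3.
A has quota 41.854 (lower 41, upper 42) but receives 43 — outside the quota interval.

A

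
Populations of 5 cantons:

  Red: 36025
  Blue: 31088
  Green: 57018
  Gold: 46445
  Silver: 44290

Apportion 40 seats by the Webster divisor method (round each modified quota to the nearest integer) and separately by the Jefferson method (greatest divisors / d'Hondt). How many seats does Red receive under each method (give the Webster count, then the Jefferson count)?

Webster: Red 7, Blue 6, Green 10, Gold 9, Silver 8.
Jefferson: Red 6, Blue 6, Green 11, Gold 9, Silver 8.
Red gets 7 under Webster and 6 under Jefferson.

7 and 6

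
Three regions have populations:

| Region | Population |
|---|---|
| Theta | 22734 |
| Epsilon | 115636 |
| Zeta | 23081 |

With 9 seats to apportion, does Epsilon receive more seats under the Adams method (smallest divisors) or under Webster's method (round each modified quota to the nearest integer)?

Adams: Theta 1, Epsilon 6, Zeta 2.
Webster: Theta 1, Epsilon 7, Zeta 1.
Epsilon gets 6 under Adams and 7 under Webster.

Webster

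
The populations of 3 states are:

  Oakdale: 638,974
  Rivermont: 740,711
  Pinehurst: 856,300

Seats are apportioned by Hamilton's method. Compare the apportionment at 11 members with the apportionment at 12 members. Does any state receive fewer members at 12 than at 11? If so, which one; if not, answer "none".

none

At 11 seats: Oakdale 3, Rivermont 4, Pinehurst 4.
At 12 seats: Oakdale 3, Rivermont 4, Pinehurst 5.
No state's allocation decreased.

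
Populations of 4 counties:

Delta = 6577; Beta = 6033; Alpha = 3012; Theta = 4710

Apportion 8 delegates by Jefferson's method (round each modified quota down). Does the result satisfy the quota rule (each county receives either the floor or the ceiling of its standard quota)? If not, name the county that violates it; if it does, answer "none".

none

Standard quotas: Delta 2.588, Beta 2.374, Alpha 1.185, Theta 1.853.
Jefferson allocation: Delta 3, Beta 2, Alpha 1, Theta 2.
Every allocation lies between the lower and upper quota.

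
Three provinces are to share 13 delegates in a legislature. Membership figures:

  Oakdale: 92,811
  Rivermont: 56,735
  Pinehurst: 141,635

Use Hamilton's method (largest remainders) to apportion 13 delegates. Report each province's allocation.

Oakdale 4, Rivermont 3, Pinehurst 6

Standard divisor: 291181 ÷ 13 ≈ 22398.538.
Standard quotas: Oakdale 4.1436, Rivermont 2.5330, Pinehurst 6.3234.
Lower quotas: Oakdale 4, Rivermont 2, Pinehurst 6 (sum 12, leaving 1 seat).
Remainders in descending order: Rivermont 0.5330, Pinehurst 0.3234, Oakdale 0.1436.
The surplus seat goes to Rivermont.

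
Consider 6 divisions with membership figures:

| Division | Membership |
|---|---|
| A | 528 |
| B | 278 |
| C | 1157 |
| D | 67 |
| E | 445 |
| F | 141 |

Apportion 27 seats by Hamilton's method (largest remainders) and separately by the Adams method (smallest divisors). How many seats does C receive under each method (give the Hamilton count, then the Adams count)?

Hamilton: A 5, B 3, C 12, D 1, E 5, F 1.
Adams: A 5, B 3, C 11, D 1, E 5, F 2.
C gets 12 under Hamilton and 11 under Adams.

12 and 11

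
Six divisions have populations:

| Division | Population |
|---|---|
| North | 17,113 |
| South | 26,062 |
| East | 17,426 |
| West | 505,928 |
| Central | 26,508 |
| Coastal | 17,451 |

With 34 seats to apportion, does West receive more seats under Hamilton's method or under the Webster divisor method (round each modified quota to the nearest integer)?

Hamilton: North 1, South 1, East 1, West 28, Central 2, Coastal 1.
Webster: North 1, South 1, East 1, West 29, Central 1, Coastal 1.
West gets 28 under Hamilton and 29 under Webster.

Webster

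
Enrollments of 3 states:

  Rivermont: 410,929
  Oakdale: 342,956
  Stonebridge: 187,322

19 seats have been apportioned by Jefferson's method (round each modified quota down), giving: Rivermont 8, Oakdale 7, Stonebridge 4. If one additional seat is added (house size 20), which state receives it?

Rivermont

Priority for the next seat is population ÷ (current seats + 1).
Priorities: Rivermont 45658.778, Oakdale 42869.500, Stonebridge 37464.400.
Highest priority: Rivermont.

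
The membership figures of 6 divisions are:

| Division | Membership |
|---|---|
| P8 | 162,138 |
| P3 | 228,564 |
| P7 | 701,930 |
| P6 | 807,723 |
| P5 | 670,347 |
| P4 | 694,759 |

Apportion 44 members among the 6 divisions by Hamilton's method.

P8: 2, P3: 3, P7: 10, P6: 11, P5: 9, P4: 9

The standard divisor is 3265461/44 ≈ 74215.023.
Standard quotas: P8 2.1847, P3 3.0798, P7 9.4581, P6 10.8836, P5 9.0325, P4 9.3614.
Lower quotas: P8 2, P3 3, P7 9, P6 10, P5 9, P4 9 (sum 42, leaving 2 seats).
Remainders in descending order: P6 0.8836, P7 0.4581, P4 0.3614, P8 0.1847, P3 0.0798, P5 0.0325.
Largest remainders: P6, P7 receive the extra seats.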